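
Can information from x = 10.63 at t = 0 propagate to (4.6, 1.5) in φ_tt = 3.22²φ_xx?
No. The domain of dependence is [-0.23, 9.43], and 10.63 is outside this interval.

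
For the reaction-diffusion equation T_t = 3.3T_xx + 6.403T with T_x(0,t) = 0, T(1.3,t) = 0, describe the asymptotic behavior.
T grows unboundedly. Reaction dominates diffusion (r=6.403 > κπ²/(4L²)≈4.82); solution grows exponentially.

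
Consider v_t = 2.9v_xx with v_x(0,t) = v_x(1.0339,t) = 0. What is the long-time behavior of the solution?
As t → ∞, v → constant (steady state). Heat is conserved (no flux at boundaries); solution approaches the spatial average.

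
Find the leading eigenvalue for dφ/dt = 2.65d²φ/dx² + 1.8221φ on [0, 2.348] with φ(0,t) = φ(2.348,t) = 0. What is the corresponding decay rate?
Eigenvalues: λₙ = 2.65n²π²/2.348² - 1.8221.
First three modes:
  n=1: λ₁ = 2.65π²/2.348² - 1.8221 ≈ 2.922
  n=2: λ₂ = 10.6π²/2.348² - 1.8221 ≈ 17.154
  n=3: λ₃ = 23.85π²/2.348² - 1.8221 ≈ 40.874
Since 2.65π²/2.348² ≈ 4.744 > 1.8221, all λₙ > 0.
The n=1 mode decays slowest → dominates as t → ∞.
Asymptotic: φ ~ c₁ sin(πx/2.348) e^{-λ₁t} with decay rate λ₁ ≈ 2.922.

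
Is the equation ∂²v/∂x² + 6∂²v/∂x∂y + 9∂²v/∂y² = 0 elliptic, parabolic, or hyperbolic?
Computing B² - 4AC with A = 1, B = 6, C = 9: discriminant = 0 (zero). Answer: parabolic.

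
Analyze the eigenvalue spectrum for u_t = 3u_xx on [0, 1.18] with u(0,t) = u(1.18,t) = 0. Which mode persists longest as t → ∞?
Eigenvalues: λₙ = 3n²π²/1.18².
First three modes:
  n=1: λ₁ = 3π²/1.18² ≈ 21.265
  n=2: λ₂ = 12π²/1.18² ≈ 85.058 (4× faster decay)
  n=3: λ₃ = 27π²/1.18² ≈ 191.381 (9× faster decay)
As t → ∞, higher modes decay exponentially faster. The n=1 mode dominates: u ~ c₁ sin(πx/1.18) e^{-λ₁t}.
Decay rate: λ₁ = 3π²/1.18² ≈ 21.265.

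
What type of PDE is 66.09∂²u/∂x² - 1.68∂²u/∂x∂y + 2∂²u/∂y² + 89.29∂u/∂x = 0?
With A = 66.09, B = -1.68, C = 2, the discriminant is -525.8976. This is an elliptic PDE.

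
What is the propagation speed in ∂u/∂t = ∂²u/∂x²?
Infinite. The heat equation is parabolic, not hyperbolic, so disturbances propagate instantly.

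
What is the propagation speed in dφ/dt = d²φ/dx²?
Infinite. The heat equation is parabolic, not hyperbolic, so disturbances propagate instantly.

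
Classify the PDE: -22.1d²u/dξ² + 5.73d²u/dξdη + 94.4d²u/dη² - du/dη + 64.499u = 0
A = -22.1, B = 5.73, C = 94.4. Discriminant B² - 4AC = 8377.7929. Since 8377.7929 > 0, hyperbolic.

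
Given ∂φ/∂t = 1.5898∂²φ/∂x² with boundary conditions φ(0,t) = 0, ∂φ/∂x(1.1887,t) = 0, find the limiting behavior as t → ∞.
φ → 0. Heat escapes through the Dirichlet boundary.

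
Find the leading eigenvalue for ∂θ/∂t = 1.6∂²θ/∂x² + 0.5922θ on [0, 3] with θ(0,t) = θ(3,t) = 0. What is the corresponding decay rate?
Eigenvalues: λₙ = 1.6n²π²/3² - 0.5922.
First three modes:
  n=1: λ₁ = 1.6π²/3² - 0.5922 ≈ 1.162
  n=2: λ₂ = 6.4π²/3² - 0.5922 ≈ 6.426
  n=3: λ₃ = 14.4π²/3² - 0.5922 ≈ 15.199
Since 1.6π²/3² ≈ 1.755 > 0.5922, all λₙ > 0.
The n=1 mode decays slowest → dominates as t → ∞.
Asymptotic: θ ~ c₁ sin(πx/3) e^{-λ₁t} with decay rate λ₁ ≈ 1.162.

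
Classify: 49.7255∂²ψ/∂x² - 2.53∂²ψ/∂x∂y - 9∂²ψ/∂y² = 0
Hyperbolic (discriminant = 1796.5189).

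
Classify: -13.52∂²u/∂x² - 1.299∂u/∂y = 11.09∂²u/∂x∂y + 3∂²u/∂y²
Rewriting in standard form: -13.52∂²u/∂x² - 11.09∂²u/∂x∂y - 3∂²u/∂y² - 1.299∂u/∂y = 0. Elliptic (discriminant = -39.2519).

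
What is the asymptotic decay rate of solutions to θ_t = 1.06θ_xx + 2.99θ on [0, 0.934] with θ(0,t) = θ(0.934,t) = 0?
Eigenvalues: λₙ = 1.06n²π²/0.934² - 2.99.
First three modes:
  n=1: λ₁ = 1.06π²/0.934² - 2.99 ≈ 9.003
  n=2: λ₂ = 4.24π²/0.934² - 2.99 ≈ 44.98
  n=3: λ₃ = 9.54π²/0.934² - 2.99 ≈ 104.943
Since 1.06π²/0.934² ≈ 11.993 > 2.99, all λₙ > 0.
The n=1 mode decays slowest → dominates as t → ∞.
Asymptotic: θ ~ c₁ sin(πx/0.934) e^{-λ₁t} with decay rate λ₁ ≈ 9.003.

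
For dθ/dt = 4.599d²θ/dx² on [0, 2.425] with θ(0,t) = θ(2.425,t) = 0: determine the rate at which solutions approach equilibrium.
Eigenvalues: λₙ = 4.599n²π²/2.425².
First three modes:
  n=1: λ₁ = 4.599π²/2.425² ≈ 7.719
  n=2: λ₂ = 18.396π²/2.425² ≈ 30.874 (4× faster decay)
  n=3: λ₃ = 41.391π²/2.425² ≈ 69.468 (9× faster decay)
As t → ∞, higher modes decay exponentially faster. The n=1 mode dominates: θ ~ c₁ sin(πx/2.425) e^{-λ₁t}.
Decay rate: λ₁ = 4.599π²/2.425² ≈ 7.719.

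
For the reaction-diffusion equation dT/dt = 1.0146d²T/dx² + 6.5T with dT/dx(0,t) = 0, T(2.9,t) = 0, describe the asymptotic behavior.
T grows unboundedly. Reaction dominates diffusion (r=6.5 > κπ²/(4L²)≈0.3); solution grows exponentially.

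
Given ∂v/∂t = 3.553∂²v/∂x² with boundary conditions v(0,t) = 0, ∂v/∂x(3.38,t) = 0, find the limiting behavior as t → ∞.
v → 0. Heat escapes through the Dirichlet boundary.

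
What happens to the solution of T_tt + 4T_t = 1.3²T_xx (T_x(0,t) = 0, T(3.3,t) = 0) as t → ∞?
T → 0. Damping (γ=4) dissipates energy; oscillations decay exponentially.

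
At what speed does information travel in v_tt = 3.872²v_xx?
Speed = 3.872. Information travels along characteristics x = x₀ ± 3.872t.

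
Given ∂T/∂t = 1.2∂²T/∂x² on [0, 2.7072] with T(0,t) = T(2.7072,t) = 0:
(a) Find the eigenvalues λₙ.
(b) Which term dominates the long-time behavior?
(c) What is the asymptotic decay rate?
Eigenvalues: λₙ = 1.2n²π²/2.7072².
First three modes:
  n=1: λ₁ = 1.2π²/2.7072² ≈ 1.616
  n=2: λ₂ = 4.8π²/2.7072² ≈ 6.464 (4× faster decay)
  n=3: λ₃ = 10.8π²/2.7072² ≈ 14.544 (9× faster decay)
As t → ∞, higher modes decay exponentially faster. The n=1 mode dominates: T ~ c₁ sin(πx/2.7072) e^{-λ₁t}.
Decay rate: λ₁ = 1.2π²/2.7072² ≈ 1.616.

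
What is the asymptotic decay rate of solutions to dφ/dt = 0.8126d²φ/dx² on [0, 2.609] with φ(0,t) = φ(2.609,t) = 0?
Eigenvalues: λₙ = 0.8126n²π²/2.609².
First three modes:
  n=1: λ₁ = 0.8126π²/2.609² ≈ 1.178
  n=2: λ₂ = 3.2504π²/2.609² ≈ 4.713 (4× faster decay)
  n=3: λ₃ = 7.3134π²/2.609² ≈ 10.604 (9× faster decay)
As t → ∞, higher modes decay exponentially faster. The n=1 mode dominates: φ ~ c₁ sin(πx/2.609) e^{-λ₁t}.
Decay rate: λ₁ = 0.8126π²/2.609² ≈ 1.178.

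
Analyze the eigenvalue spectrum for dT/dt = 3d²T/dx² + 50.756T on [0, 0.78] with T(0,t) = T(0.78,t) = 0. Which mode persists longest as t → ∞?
Eigenvalues: λₙ = 3n²π²/0.78² - 50.756.
First three modes:
  n=1: λ₁ = 3π²/0.78² - 50.756 ≈ -2.089
  n=2: λ₂ = 12π²/0.78² - 50.756 ≈ 143.911
  n=3: λ₃ = 27π²/0.78² - 50.756 ≈ 387.244
Since 3π²/0.78² ≈ 48.667 < 50.756, λ₁ < 0.
The n=1 mode grows fastest (−λₙ is largest for n=1) → dominates.
Asymptotic: T ~ c₁ sin(πx/0.78) e^{2.089t} (exponential growth at rate −λ₁ ≈ 2.089).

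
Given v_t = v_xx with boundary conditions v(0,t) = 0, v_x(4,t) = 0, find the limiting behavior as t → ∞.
v → 0. Heat escapes through the Dirichlet boundary.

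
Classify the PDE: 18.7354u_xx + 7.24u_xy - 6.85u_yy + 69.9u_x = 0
A = 18.7354, B = 7.24, C = -6.85. Discriminant B² - 4AC = 565.76756. Since 565.76756 > 0, hyperbolic.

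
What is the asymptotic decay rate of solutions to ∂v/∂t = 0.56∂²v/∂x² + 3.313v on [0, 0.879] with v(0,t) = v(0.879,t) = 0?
Eigenvalues: λₙ = 0.56n²π²/0.879² - 3.313.
First three modes:
  n=1: λ₁ = 0.56π²/0.879² - 3.313 ≈ 3.84
  n=2: λ₂ = 2.24π²/0.879² - 3.313 ≈ 25.3
  n=3: λ₃ = 5.04π²/0.879² - 3.313 ≈ 61.067
Since 0.56π²/0.879² ≈ 7.153 > 3.313, all λₙ > 0.
The n=1 mode decays slowest → dominates as t → ∞.
Asymptotic: v ~ c₁ sin(πx/0.879) e^{-λ₁t} with decay rate λ₁ ≈ 3.84.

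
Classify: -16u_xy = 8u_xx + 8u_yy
Rewriting in standard form: -8u_xx - 16u_xy - 8u_yy = 0. Parabolic (discriminant = 0).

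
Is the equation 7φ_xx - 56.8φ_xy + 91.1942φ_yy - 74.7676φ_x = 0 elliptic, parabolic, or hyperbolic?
Computing B² - 4AC with A = 7, B = -56.8, C = 91.1942: discriminant = 672.8024 (positive). Answer: hyperbolic.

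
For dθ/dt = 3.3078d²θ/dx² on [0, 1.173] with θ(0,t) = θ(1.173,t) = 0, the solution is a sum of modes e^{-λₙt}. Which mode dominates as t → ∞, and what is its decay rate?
Eigenvalues: λₙ = 3.3078n²π²/1.173².
First three modes:
  n=1: λ₁ = 3.3078π²/1.173² ≈ 23.727
  n=2: λ₂ = 13.2312π²/1.173² ≈ 94.908 (4× faster decay)
  n=3: λ₃ = 29.7702π²/1.173² ≈ 213.543 (9× faster decay)
As t → ∞, higher modes decay exponentially faster. The n=1 mode dominates: θ ~ c₁ sin(πx/1.173) e^{-λ₁t}.
Decay rate: λ₁ = 3.3078π²/1.173² ≈ 23.727.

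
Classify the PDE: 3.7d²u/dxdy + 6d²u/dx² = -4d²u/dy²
Rewriting in standard form: 6d²u/dx² + 3.7d²u/dxdy + 4d²u/dy² = 0. A = 6, B = 3.7, C = 4. Discriminant B² - 4AC = -82.31. Since -82.31 < 0, elliptic.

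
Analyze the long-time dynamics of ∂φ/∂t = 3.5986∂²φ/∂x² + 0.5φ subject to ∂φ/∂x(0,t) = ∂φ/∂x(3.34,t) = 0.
Long-time behavior: φ grows unboundedly. With Neumann BCs the constant mode has diffusion eigenvalue 0, so any r > 0 makes it grow like e^(0.5t); solution grows exponentially.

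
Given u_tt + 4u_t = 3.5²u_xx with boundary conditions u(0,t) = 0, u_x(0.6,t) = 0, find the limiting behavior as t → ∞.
u → 0. Damping (γ=4) dissipates energy; oscillations decay exponentially.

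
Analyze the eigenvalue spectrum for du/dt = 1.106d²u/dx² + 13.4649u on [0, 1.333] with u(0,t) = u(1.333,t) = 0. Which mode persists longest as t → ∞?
Eigenvalues: λₙ = 1.106n²π²/1.333² - 13.4649.
First three modes:
  n=1: λ₁ = 1.106π²/1.333² - 13.4649 ≈ -7.322
  n=2: λ₂ = 4.424π²/1.333² - 13.4649 ≈ 11.108
  n=3: λ₃ = 9.954π²/1.333² - 13.4649 ≈ 41.824
Since 1.106π²/1.333² ≈ 6.143 < 13.4649, λ₁ < 0.
The n=1 mode grows fastest (−λₙ is largest for n=1) → dominates.
Asymptotic: u ~ c₁ sin(πx/1.333) e^{7.322t} (exponential growth at rate −λ₁ ≈ 7.322).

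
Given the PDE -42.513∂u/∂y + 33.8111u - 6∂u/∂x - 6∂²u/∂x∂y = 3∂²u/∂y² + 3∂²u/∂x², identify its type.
Rewriting in standard form: -3∂²u/∂x² - 6∂²u/∂x∂y - 3∂²u/∂y² - 6∂u/∂x - 42.513∂u/∂y + 33.8111u = 0. The second-order coefficients are A = -3, B = -6, C = -3. Since B² - 4AC = 0 = 0, this is a parabolic PDE.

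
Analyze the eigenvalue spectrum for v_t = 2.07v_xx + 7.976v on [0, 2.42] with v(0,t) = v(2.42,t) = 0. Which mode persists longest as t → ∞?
Eigenvalues: λₙ = 2.07n²π²/2.42² - 7.976.
First three modes:
  n=1: λ₁ = 2.07π²/2.42² - 7.976 ≈ -4.487
  n=2: λ₂ = 8.28π²/2.42² - 7.976 ≈ 5.978
  n=3: λ₃ = 18.63π²/2.42² - 7.976 ≈ 23.421
Since 2.07π²/2.42² ≈ 3.489 < 7.976, λ₁ < 0.
The n=1 mode grows fastest (−λₙ is largest for n=1) → dominates.
Asymptotic: v ~ c₁ sin(πx/2.42) e^{4.487t} (exponential growth at rate −λ₁ ≈ 4.487).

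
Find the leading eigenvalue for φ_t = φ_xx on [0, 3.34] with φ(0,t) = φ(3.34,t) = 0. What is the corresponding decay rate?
Eigenvalues: λₙ = n²π²/3.34².
First three modes:
  n=1: λ₁ = π²/3.34² ≈ 0.885
  n=2: λ₂ = 4π²/3.34² ≈ 3.539 (4× faster decay)
  n=3: λ₃ = 9π²/3.34² ≈ 7.962 (9× faster decay)
As t → ∞, higher modes decay exponentially faster. The n=1 mode dominates: φ ~ c₁ sin(πx/3.34) e^{-λ₁t}.
Decay rate: λ₁ = π²/3.34² ≈ 0.885.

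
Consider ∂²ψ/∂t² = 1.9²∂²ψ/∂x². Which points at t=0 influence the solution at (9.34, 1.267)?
Domain of dependence: [6.9327, 11.7473]. Signals travel at speed 1.9, so data within |x - 9.34| ≤ 1.9·1.267 = 2.4073 can reach the point.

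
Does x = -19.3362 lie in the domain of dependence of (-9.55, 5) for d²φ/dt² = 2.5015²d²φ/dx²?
Yes. The domain of dependence is [-22.0575, 2.9575], and -19.3362 ∈ [-22.0575, 2.9575].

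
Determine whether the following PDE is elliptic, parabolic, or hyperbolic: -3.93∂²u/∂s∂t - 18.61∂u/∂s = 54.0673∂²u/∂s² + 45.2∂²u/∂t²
Rewriting in standard form: -54.0673∂²u/∂s² - 3.93∂²u/∂s∂t - 45.2∂²u/∂t² - 18.61∂u/∂s = 0. Coefficients: A = -54.0673, B = -3.93, C = -45.2. B² - 4AC = -9759.92294, which is negative, so the equation is elliptic.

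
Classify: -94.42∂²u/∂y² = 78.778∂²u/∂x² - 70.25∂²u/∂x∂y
Rewriting in standard form: -78.778∂²u/∂x² + 70.25∂²u/∂x∂y - 94.42∂²u/∂y² = 0. Elliptic (discriminant = -24817.81254).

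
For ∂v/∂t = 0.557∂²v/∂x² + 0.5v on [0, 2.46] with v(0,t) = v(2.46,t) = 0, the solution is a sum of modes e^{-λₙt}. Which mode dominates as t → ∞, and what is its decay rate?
Eigenvalues: λₙ = 0.557n²π²/2.46² - 0.5.
First three modes:
  n=1: λ₁ = 0.557π²/2.46² - 0.5 ≈ 0.408
  n=2: λ₂ = 2.228π²/2.46² - 0.5 ≈ 3.134
  n=3: λ₃ = 5.013π²/2.46² - 0.5 ≈ 7.676
Since 0.557π²/2.46² ≈ 0.908 > 0.5, all λₙ > 0.
The n=1 mode decays slowest → dominates as t → ∞.
Asymptotic: v ~ c₁ sin(πx/2.46) e^{-λ₁t} with decay rate λ₁ ≈ 0.408.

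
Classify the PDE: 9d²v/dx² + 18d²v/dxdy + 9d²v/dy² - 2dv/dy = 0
A = 9, B = 18, C = 9. Discriminant B² - 4AC = 0. Since 0 = 0, parabolic.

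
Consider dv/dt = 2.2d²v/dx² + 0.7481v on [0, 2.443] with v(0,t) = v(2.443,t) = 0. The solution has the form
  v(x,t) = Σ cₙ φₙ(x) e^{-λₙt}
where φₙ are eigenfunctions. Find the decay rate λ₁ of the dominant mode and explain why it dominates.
Eigenvalues: λₙ = 2.2n²π²/2.443² - 0.7481.
First three modes:
  n=1: λ₁ = 2.2π²/2.443² - 0.7481 ≈ 2.89
  n=2: λ₂ = 8.8π²/2.443² - 0.7481 ≈ 13.804
  n=3: λ₃ = 19.8π²/2.443² - 0.7481 ≈ 31.995
Since 2.2π²/2.443² ≈ 3.638 > 0.7481, all λₙ > 0.
The n=1 mode decays slowest → dominates as t → ∞.
Asymptotic: v ~ c₁ sin(πx/2.443) e^{-λ₁t} with decay rate λ₁ ≈ 2.89.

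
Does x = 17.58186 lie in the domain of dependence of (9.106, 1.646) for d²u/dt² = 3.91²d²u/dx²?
No. The domain of dependence is [2.67014, 15.54186], and 17.58186 is outside this interval.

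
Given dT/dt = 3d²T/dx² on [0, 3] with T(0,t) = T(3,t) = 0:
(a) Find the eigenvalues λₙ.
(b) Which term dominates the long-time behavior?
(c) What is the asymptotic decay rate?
Eigenvalues: λₙ = 3n²π²/3².
First three modes:
  n=1: λ₁ = 3π²/3² ≈ 3.29
  n=2: λ₂ = 12π²/3² ≈ 13.159 (4× faster decay)
  n=3: λ₃ = 27π²/3² ≈ 29.609 (9× faster decay)
As t → ∞, higher modes decay exponentially faster. The n=1 mode dominates: T ~ c₁ sin(πx/3) e^{-λ₁t}.
Decay rate: λ₁ = 3π²/3² ≈ 3.29.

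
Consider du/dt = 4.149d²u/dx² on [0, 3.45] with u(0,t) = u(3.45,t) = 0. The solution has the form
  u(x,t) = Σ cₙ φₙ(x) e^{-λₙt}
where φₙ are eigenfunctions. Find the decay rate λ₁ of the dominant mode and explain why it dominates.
Eigenvalues: λₙ = 4.149n²π²/3.45².
First three modes:
  n=1: λ₁ = 4.149π²/3.45² ≈ 3.44
  n=2: λ₂ = 16.596π²/3.45² ≈ 13.761 (4× faster decay)
  n=3: λ₃ = 37.341π²/3.45² ≈ 30.963 (9× faster decay)
As t → ∞, higher modes decay exponentially faster. The n=1 mode dominates: u ~ c₁ sin(πx/3.45) e^{-λ₁t}.
Decay rate: λ₁ = 4.149π²/3.45² ≈ 3.44.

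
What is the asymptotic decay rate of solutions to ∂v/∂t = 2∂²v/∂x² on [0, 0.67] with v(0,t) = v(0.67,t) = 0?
Eigenvalues: λₙ = 2n²π²/0.67².
First three modes:
  n=1: λ₁ = 2π²/0.67² ≈ 43.972
  n=2: λ₂ = 8π²/0.67² ≈ 175.89 (4× faster decay)
  n=3: λ₃ = 18π²/0.67² ≈ 395.752 (9× faster decay)
As t → ∞, higher modes decay exponentially faster. The n=1 mode dominates: v ~ c₁ sin(πx/0.67) e^{-λ₁t}.
Decay rate: λ₁ = 2π²/0.67² ≈ 43.972.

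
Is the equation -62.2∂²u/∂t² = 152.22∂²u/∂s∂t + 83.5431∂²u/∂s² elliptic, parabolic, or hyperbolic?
Rewriting in standard form: -83.5431∂²u/∂s² - 152.22∂²u/∂s∂t - 62.2∂²u/∂t² = 0. Computing B² - 4AC with A = -83.5431, B = -152.22, C = -62.2: discriminant = 2385.40512 (positive). Answer: hyperbolic.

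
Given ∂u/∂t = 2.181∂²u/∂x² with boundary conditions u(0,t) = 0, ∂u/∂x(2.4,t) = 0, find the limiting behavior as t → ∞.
u → 0. Heat escapes through the Dirichlet boundary.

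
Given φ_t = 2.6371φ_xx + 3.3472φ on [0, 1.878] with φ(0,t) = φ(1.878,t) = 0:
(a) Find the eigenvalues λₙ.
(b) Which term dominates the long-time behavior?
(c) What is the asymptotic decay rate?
Eigenvalues: λₙ = 2.6371n²π²/1.878² - 3.3472.
First three modes:
  n=1: λ₁ = 2.6371π²/1.878² - 3.3472 ≈ 4.032
  n=2: λ₂ = 10.5484π²/1.878² - 3.3472 ≈ 26.171
  n=3: λ₃ = 23.7339π²/1.878² - 3.3472 ≈ 63.07
Since 2.6371π²/1.878² ≈ 7.38 > 3.3472, all λₙ > 0.
The n=1 mode decays slowest → dominates as t → ∞.
Asymptotic: φ ~ c₁ sin(πx/1.878) e^{-λ₁t} with decay rate λ₁ ≈ 4.032.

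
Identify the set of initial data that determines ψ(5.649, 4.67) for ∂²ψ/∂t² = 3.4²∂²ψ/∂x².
Domain of dependence: [-10.229, 21.527]. Signals travel at speed 3.4, so data within |x - 5.649| ≤ 3.4·4.67 = 15.878 can reach the point.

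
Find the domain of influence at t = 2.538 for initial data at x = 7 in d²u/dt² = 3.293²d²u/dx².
Domain of influence: [-1.357634, 15.357634]. Data at x = 7 spreads outward at speed 3.293.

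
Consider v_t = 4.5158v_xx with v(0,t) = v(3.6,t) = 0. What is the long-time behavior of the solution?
As t → ∞, v → 0. Heat diffuses out through both boundaries.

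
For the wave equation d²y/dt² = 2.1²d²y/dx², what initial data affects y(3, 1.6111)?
Domain of dependence: [-0.38331, 6.38331]. Signals travel at speed 2.1, so data within |x - 3| ≤ 2.1·1.6111 = 3.38331 can reach the point.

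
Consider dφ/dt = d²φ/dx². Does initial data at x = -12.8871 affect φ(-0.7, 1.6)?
Yes, for any finite x. The heat equation has infinite propagation speed, so all initial data affects all points at any t > 0.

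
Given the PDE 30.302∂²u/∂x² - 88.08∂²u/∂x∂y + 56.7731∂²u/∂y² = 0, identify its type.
The second-order coefficients are A = 30.302, B = -88.08, C = 56.7731. Since B² - 4AC = 876.7324952 > 0, this is a hyperbolic PDE.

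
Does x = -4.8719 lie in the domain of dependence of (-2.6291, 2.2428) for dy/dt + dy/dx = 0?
Yes. The characteristic through (-2.6291, 2.2428) passes through x = -4.8719.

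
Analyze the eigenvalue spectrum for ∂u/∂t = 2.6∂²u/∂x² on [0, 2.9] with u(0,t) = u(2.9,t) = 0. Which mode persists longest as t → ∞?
Eigenvalues: λₙ = 2.6n²π²/2.9².
First three modes:
  n=1: λ₁ = 2.6π²/2.9² ≈ 3.051
  n=2: λ₂ = 10.4π²/2.9² ≈ 12.205 (4× faster decay)
  n=3: λ₃ = 23.4π²/2.9² ≈ 27.461 (9× faster decay)
As t → ∞, higher modes decay exponentially faster. The n=1 mode dominates: u ~ c₁ sin(πx/2.9) e^{-λ₁t}.
Decay rate: λ₁ = 2.6π²/2.9² ≈ 3.051.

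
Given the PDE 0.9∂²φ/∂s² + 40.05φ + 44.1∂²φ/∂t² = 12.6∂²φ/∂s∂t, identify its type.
Rewriting in standard form: 0.9∂²φ/∂s² - 12.6∂²φ/∂s∂t + 44.1∂²φ/∂t² + 40.05φ = 0. The second-order coefficients are A = 0.9, B = -12.6, C = 44.1. Since B² - 4AC = 0 = 0, this is a parabolic PDE.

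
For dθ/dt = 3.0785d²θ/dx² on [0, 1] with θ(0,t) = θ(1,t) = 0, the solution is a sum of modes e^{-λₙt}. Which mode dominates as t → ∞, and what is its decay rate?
Eigenvalues: λₙ = 3.0785n²π².
First three modes:
  n=1: λ₁ = 3.0785π² ≈ 30.384
  n=2: λ₂ = 12.314π² ≈ 121.534 (4× faster decay)
  n=3: λ₃ = 27.7065π² ≈ 273.452 (9× faster decay)
As t → ∞, higher modes decay exponentially faster. The n=1 mode dominates: θ ~ c₁ sin(πx) e^{-λ₁t}.
Decay rate: λ₁ = 3.0785π² ≈ 30.384.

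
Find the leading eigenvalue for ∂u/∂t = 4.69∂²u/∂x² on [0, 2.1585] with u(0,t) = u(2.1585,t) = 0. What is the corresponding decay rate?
Eigenvalues: λₙ = 4.69n²π²/2.1585².
First three modes:
  n=1: λ₁ = 4.69π²/2.1585² ≈ 9.935
  n=2: λ₂ = 18.76π²/2.1585² ≈ 39.74 (4× faster decay)
  n=3: λ₃ = 42.21π²/2.1585² ≈ 89.415 (9× faster decay)
As t → ∞, higher modes decay exponentially faster. The n=1 mode dominates: u ~ c₁ sin(πx/2.1585) e^{-λ₁t}.
Decay rate: λ₁ = 4.69π²/2.1585² ≈ 9.935.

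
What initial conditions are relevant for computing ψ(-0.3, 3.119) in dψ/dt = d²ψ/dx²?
The entire real line. The heat equation has infinite propagation speed: any initial disturbance instantly affects all points (though exponentially small far away).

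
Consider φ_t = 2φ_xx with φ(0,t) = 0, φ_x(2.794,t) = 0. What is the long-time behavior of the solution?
As t → ∞, φ → 0. Heat escapes through the Dirichlet boundary.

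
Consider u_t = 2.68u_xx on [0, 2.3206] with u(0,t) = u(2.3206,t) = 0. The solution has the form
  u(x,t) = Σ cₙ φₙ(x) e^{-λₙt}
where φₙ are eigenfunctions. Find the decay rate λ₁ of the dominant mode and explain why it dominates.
Eigenvalues: λₙ = 2.68n²π²/2.3206².
First three modes:
  n=1: λ₁ = 2.68π²/2.3206² ≈ 4.912
  n=2: λ₂ = 10.72π²/2.3206² ≈ 19.647 (4× faster decay)
  n=3: λ₃ = 24.12π²/2.3206² ≈ 44.206 (9× faster decay)
As t → ∞, higher modes decay exponentially faster. The n=1 mode dominates: u ~ c₁ sin(πx/2.3206) e^{-λ₁t}.
Decay rate: λ₁ = 2.68π²/2.3206² ≈ 4.912.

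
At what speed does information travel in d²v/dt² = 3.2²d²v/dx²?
Speed = 3.2. Information travels along characteristics x = x₀ ± 3.2t.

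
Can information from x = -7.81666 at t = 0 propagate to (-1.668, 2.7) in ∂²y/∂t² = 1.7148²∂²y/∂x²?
No. The domain of dependence is [-6.29796, 2.96196], and -7.81666 is outside this interval.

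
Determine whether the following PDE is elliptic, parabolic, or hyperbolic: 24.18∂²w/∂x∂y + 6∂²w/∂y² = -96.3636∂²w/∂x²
Rewriting in standard form: 96.3636∂²w/∂x² + 24.18∂²w/∂x∂y + 6∂²w/∂y² = 0. Coefficients: A = 96.3636, B = 24.18, C = 6. B² - 4AC = -1728.054, which is negative, so the equation is elliptic.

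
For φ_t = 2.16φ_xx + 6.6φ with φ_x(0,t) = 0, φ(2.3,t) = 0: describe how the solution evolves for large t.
φ grows unboundedly. Reaction dominates diffusion (r=6.6 > κπ²/(4L²)≈1.01); solution grows exponentially.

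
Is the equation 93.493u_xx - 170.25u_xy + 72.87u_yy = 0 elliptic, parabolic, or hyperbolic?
Computing B² - 4AC with A = 93.493, B = -170.25, C = 72.87: discriminant = 1733.72286 (positive). Answer: hyperbolic.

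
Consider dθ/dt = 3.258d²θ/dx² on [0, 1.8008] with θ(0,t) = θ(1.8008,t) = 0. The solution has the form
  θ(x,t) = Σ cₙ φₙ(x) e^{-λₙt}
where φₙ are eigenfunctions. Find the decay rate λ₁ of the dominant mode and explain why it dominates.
Eigenvalues: λₙ = 3.258n²π²/1.8008².
First three modes:
  n=1: λ₁ = 3.258π²/1.8008² ≈ 9.916
  n=2: λ₂ = 13.032π²/1.8008² ≈ 39.662 (4× faster decay)
  n=3: λ₃ = 29.322π²/1.8008² ≈ 89.241 (9× faster decay)
As t → ∞, higher modes decay exponentially faster. The n=1 mode dominates: θ ~ c₁ sin(πx/1.8008) e^{-λ₁t}.
Decay rate: λ₁ = 3.258π²/1.8008² ≈ 9.916.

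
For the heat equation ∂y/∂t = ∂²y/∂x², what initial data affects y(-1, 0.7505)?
The entire real line. The heat equation has infinite propagation speed: any initial disturbance instantly affects all points (though exponentially small far away).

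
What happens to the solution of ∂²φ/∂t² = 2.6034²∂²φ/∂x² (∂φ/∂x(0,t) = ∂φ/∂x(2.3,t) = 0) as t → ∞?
φ oscillates about a mean that drifts linearly in t (generically unbounded; no decay). There is no damping, so the nonconstant modes persist as standing waves (energy conserved, no decay). But with Neumann conditions at both ends the constant mode has eigenvalue 0: the spatial mean M(t) of φ satisfies M'' = 0, so M(t) = M(0) + M'(0)·t. Unless the initial velocity has zero mean (∫φ_t(x,0)dx = 0), the solution grows linearly in t (unbounded, though not exponentially); if it does have zero mean, the solution stays bounded and simply oscillates.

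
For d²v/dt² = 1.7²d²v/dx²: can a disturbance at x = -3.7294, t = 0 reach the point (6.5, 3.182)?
No. The domain of dependence is [1.0906, 11.9094], and -3.7294 is outside this interval.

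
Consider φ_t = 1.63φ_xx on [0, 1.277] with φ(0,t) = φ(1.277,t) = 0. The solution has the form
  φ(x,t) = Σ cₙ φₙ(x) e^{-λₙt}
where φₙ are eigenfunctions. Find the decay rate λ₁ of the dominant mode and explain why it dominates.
Eigenvalues: λₙ = 1.63n²π²/1.277².
First three modes:
  n=1: λ₁ = 1.63π²/1.277² ≈ 9.865
  n=2: λ₂ = 6.52π²/1.277² ≈ 39.461 (4× faster decay)
  n=3: λ₃ = 14.67π²/1.277² ≈ 88.787 (9× faster decay)
As t → ∞, higher modes decay exponentially faster. The n=1 mode dominates: φ ~ c₁ sin(πx/1.277) e^{-λ₁t}.
Decay rate: λ₁ = 1.63π²/1.277² ≈ 9.865.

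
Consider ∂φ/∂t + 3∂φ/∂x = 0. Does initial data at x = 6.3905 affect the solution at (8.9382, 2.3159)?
No. Only data at x = 1.9905 affects (8.9382, 2.3159). Advection has one-way propagation along characteristics.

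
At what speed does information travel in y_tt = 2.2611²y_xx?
Speed = 2.2611. Information travels along characteristics x = x₀ ± 2.2611t.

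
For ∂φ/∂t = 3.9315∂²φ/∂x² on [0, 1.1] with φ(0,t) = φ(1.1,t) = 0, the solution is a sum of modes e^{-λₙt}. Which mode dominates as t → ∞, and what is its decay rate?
Eigenvalues: λₙ = 3.9315n²π²/1.1².
First three modes:
  n=1: λ₁ = 3.9315π²/1.1² ≈ 32.068
  n=2: λ₂ = 15.726π²/1.1² ≈ 128.272 (4× faster decay)
  n=3: λ₃ = 35.3835π²/1.1² ≈ 288.613 (9× faster decay)
As t → ∞, higher modes decay exponentially faster. The n=1 mode dominates: φ ~ c₁ sin(πx/1.1) e^{-λ₁t}.
Decay rate: λ₁ = 3.9315π²/1.1² ≈ 32.068.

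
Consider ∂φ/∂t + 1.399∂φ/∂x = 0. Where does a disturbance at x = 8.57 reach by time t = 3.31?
At x = 13.20069. The characteristic carries data from (8.57, 0) to (13.20069, 3.31).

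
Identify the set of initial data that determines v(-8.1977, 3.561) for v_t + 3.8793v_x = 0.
A single point: x = -22.0118873. The characteristic through (-8.1977, 3.561) is x - 3.8793t = const, so x = -8.1977 - 3.8793·3.561 = -22.0118873.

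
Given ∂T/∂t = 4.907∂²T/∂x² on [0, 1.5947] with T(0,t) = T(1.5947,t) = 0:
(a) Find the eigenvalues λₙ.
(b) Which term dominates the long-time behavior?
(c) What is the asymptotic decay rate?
Eigenvalues: λₙ = 4.907n²π²/1.5947².
First three modes:
  n=1: λ₁ = 4.907π²/1.5947² ≈ 19.044
  n=2: λ₂ = 19.628π²/1.5947² ≈ 76.176 (4× faster decay)
  n=3: λ₃ = 44.163π²/1.5947² ≈ 171.396 (9× faster decay)
As t → ∞, higher modes decay exponentially faster. The n=1 mode dominates: T ~ c₁ sin(πx/1.5947) e^{-λ₁t}.
Decay rate: λ₁ = 4.907π²/1.5947² ≈ 19.044.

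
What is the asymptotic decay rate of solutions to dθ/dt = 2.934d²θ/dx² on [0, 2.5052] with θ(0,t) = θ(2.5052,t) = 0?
Eigenvalues: λₙ = 2.934n²π²/2.5052².
First three modes:
  n=1: λ₁ = 2.934π²/2.5052² ≈ 4.614
  n=2: λ₂ = 11.736π²/2.5052² ≈ 18.456 (4× faster decay)
  n=3: λ₃ = 26.406π²/2.5052² ≈ 41.526 (9× faster decay)
As t → ∞, higher modes decay exponentially faster. The n=1 mode dominates: θ ~ c₁ sin(πx/2.5052) e^{-λ₁t}.
Decay rate: λ₁ = 2.934π²/2.5052² ≈ 4.614.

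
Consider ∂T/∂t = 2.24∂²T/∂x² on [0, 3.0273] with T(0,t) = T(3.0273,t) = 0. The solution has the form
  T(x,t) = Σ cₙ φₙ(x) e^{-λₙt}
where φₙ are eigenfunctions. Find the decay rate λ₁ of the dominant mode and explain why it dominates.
Eigenvalues: λₙ = 2.24n²π²/3.0273².
First three modes:
  n=1: λ₁ = 2.24π²/3.0273² ≈ 2.412
  n=2: λ₂ = 8.96π²/3.0273² ≈ 9.649 (4× faster decay)
  n=3: λ₃ = 20.16π²/3.0273² ≈ 21.711 (9× faster decay)
As t → ∞, higher modes decay exponentially faster. The n=1 mode dominates: T ~ c₁ sin(πx/3.0273) e^{-λ₁t}.
Decay rate: λ₁ = 2.24π²/3.0273² ≈ 2.412.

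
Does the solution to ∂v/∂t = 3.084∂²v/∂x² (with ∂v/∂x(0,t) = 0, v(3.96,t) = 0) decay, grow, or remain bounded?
v → 0. Heat escapes through the Dirichlet boundary.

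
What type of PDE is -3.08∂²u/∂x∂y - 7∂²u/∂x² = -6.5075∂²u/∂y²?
Rewriting in standard form: -7∂²u/∂x² - 3.08∂²u/∂x∂y + 6.5075∂²u/∂y² = 0. With A = -7, B = -3.08, C = 6.5075, the discriminant is 191.6964. This is a hyperbolic PDE.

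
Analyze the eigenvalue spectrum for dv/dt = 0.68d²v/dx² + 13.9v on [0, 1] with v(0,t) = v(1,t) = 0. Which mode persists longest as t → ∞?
Eigenvalues: λₙ = 0.68n²π²/1² - 13.9.
First three modes:
  n=1: λ₁ = 0.68π² - 13.9 ≈ -7.189
  n=2: λ₂ = 2.72π² - 13.9 ≈ 12.945
  n=3: λ₃ = 6.12π² - 13.9 ≈ 46.502
Since 0.68π² ≈ 6.711 < 13.9, λ₁ < 0.
The n=1 mode grows fastest (−λₙ is largest for n=1) → dominates.
Asymptotic: v ~ c₁ sin(πx/1) e^{7.189t} (exponential growth at rate −λ₁ ≈ 7.189).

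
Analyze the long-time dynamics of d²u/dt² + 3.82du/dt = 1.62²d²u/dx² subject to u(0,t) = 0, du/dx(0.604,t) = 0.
Long-time behavior: u → 0. Damping (γ=3.82) dissipates energy; oscillations decay exponentially.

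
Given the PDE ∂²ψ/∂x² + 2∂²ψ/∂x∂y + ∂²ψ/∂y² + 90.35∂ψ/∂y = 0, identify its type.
The second-order coefficients are A = 1, B = 2, C = 1. Since B² - 4AC = 0 = 0, this is a parabolic PDE.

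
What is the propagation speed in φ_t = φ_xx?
Infinite. The heat equation is parabolic, not hyperbolic, so disturbances propagate instantly.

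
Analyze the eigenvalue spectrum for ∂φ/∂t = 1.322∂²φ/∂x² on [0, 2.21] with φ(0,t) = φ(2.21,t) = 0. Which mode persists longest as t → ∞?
Eigenvalues: λₙ = 1.322n²π²/2.21².
First three modes:
  n=1: λ₁ = 1.322π²/2.21² ≈ 2.671
  n=2: λ₂ = 5.288π²/2.21² ≈ 10.686 (4× faster decay)
  n=3: λ₃ = 11.898π²/2.21² ≈ 24.043 (9× faster decay)
As t → ∞, higher modes decay exponentially faster. The n=1 mode dominates: φ ~ c₁ sin(πx/2.21) e^{-λ₁t}.
Decay rate: λ₁ = 1.322π²/2.21² ≈ 2.671.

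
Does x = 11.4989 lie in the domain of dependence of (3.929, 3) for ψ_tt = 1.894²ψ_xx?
No. The domain of dependence is [-1.753, 9.611], and 11.4989 is outside this interval.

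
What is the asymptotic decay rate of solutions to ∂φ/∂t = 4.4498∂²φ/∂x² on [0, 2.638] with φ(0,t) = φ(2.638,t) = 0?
Eigenvalues: λₙ = 4.4498n²π²/2.638².
First three modes:
  n=1: λ₁ = 4.4498π²/2.638² ≈ 6.311
  n=2: λ₂ = 17.7992π²/2.638² ≈ 25.244 (4× faster decay)
  n=3: λ₃ = 40.0482π²/2.638² ≈ 56.798 (9× faster decay)
As t → ∞, higher modes decay exponentially faster. The n=1 mode dominates: φ ~ c₁ sin(πx/2.638) e^{-λ₁t}.
Decay rate: λ₁ = 4.4498π²/2.638² ≈ 6.311.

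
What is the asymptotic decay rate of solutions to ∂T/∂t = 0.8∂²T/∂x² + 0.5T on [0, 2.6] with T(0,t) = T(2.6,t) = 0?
Eigenvalues: λₙ = 0.8n²π²/2.6² - 0.5.
First three modes:
  n=1: λ₁ = 0.8π²/2.6² - 0.5 ≈ 0.668
  n=2: λ₂ = 3.2π²/2.6² - 0.5 ≈ 4.172
  n=3: λ₃ = 7.2π²/2.6² - 0.5 ≈ 10.012
Since 0.8π²/2.6² ≈ 1.168 > 0.5, all λₙ > 0.
The n=1 mode decays slowest → dominates as t → ∞.
Asymptotic: T ~ c₁ sin(πx/2.6) e^{-λ₁t} with decay rate λ₁ ≈ 0.668.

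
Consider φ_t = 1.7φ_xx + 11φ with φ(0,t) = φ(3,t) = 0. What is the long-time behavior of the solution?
As t → ∞, φ grows unboundedly. Reaction dominates diffusion (r=11 > κπ²/L²≈1.86); solution grows exponentially.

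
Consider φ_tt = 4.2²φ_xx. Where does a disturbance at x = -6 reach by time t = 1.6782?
Domain of influence: [-13.04844, 1.04844]. Data at x = -6 spreads outward at speed 4.2.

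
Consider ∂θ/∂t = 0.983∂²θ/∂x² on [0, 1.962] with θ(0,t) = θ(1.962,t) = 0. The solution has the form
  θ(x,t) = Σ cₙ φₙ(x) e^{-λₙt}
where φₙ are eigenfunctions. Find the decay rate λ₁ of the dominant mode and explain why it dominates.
Eigenvalues: λₙ = 0.983n²π²/1.962².
First three modes:
  n=1: λ₁ = 0.983π²/1.962² ≈ 2.52
  n=2: λ₂ = 3.932π²/1.962² ≈ 10.081 (4× faster decay)
  n=3: λ₃ = 8.847π²/1.962² ≈ 22.683 (9× faster decay)
As t → ∞, higher modes decay exponentially faster. The n=1 mode dominates: θ ~ c₁ sin(πx/1.962) e^{-λ₁t}.
Decay rate: λ₁ = 0.983π²/1.962² ≈ 2.52.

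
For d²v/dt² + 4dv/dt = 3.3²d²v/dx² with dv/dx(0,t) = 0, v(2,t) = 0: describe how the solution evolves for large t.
v → 0. Damping (γ=4) dissipates energy; oscillations decay exponentially.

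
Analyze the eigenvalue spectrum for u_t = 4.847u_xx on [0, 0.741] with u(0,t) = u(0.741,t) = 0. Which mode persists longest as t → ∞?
Eigenvalues: λₙ = 4.847n²π²/0.741².
First three modes:
  n=1: λ₁ = 4.847π²/0.741² ≈ 87.124
  n=2: λ₂ = 19.388π²/0.741² ≈ 348.495 (4× faster decay)
  n=3: λ₃ = 43.623π²/0.741² ≈ 784.113 (9× faster decay)
As t → ∞, higher modes decay exponentially faster. The n=1 mode dominates: u ~ c₁ sin(πx/0.741) e^{-λ₁t}.
Decay rate: λ₁ = 4.847π²/0.741² ≈ 87.124.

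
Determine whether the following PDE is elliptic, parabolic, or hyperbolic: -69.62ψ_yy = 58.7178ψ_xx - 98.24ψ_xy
Rewriting in standard form: -58.7178ψ_xx + 98.24ψ_xy - 69.62ψ_yy = 0. Coefficients: A = -58.7178, B = 98.24, C = -69.62. B² - 4AC = -6700.635344, which is negative, so the equation is elliptic.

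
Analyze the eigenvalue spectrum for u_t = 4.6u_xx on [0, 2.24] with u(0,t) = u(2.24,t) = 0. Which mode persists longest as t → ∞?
Eigenvalues: λₙ = 4.6n²π²/2.24².
First three modes:
  n=1: λ₁ = 4.6π²/2.24² ≈ 9.048
  n=2: λ₂ = 18.4π²/2.24² ≈ 36.193 (4× faster decay)
  n=3: λ₃ = 41.4π²/2.24² ≈ 81.434 (9× faster decay)
As t → ∞, higher modes decay exponentially faster. The n=1 mode dominates: u ~ c₁ sin(πx/2.24) e^{-λ₁t}.
Decay rate: λ₁ = 4.6π²/2.24² ≈ 9.048.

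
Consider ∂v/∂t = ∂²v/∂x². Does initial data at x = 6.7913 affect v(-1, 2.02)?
Yes, for any finite x. The heat equation has infinite propagation speed, so all initial data affects all points at any t > 0.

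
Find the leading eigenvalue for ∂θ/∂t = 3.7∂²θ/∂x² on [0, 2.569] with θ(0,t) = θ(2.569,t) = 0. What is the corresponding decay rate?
Eigenvalues: λₙ = 3.7n²π²/2.569².
First three modes:
  n=1: λ₁ = 3.7π²/2.569² ≈ 5.533
  n=2: λ₂ = 14.8π²/2.569² ≈ 22.133 (4× faster decay)
  n=3: λ₃ = 33.3π²/2.569² ≈ 49.798 (9× faster decay)
As t → ∞, higher modes decay exponentially faster. The n=1 mode dominates: θ ~ c₁ sin(πx/2.569) e^{-λ₁t}.
Decay rate: λ₁ = 3.7π²/2.569² ≈ 5.533.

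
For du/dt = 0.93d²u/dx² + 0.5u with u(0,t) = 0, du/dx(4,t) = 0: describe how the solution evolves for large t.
u grows unboundedly. Reaction dominates diffusion (r=0.5 > κπ²/(4L²)≈0.14); solution grows exponentially.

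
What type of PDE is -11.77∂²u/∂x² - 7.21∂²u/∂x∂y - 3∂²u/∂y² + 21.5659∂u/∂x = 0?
With A = -11.77, B = -7.21, C = -3, the discriminant is -89.2559. This is an elliptic PDE.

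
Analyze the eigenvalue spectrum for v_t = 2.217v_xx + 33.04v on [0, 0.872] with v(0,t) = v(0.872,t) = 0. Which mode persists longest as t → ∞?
Eigenvalues: λₙ = 2.217n²π²/0.872² - 33.04.
First three modes:
  n=1: λ₁ = 2.217π²/0.872² - 33.04 ≈ -4.264
  n=2: λ₂ = 8.868π²/0.872² - 33.04 ≈ 82.065
  n=3: λ₃ = 19.953π²/0.872² - 33.04 ≈ 225.945
Since 2.217π²/0.872² ≈ 28.776 < 33.04, λ₁ < 0.
The n=1 mode grows fastest (−λₙ is largest for n=1) → dominates.
Asymptotic: v ~ c₁ sin(πx/0.872) e^{4.264t} (exponential growth at rate −λ₁ ≈ 4.264).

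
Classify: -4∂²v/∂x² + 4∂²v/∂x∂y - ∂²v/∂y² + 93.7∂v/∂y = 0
Parabolic (discriminant = 0).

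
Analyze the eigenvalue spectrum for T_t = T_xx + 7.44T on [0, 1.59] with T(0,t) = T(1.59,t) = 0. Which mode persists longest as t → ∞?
Eigenvalues: λₙ = n²π²/1.59² - 7.44.
First three modes:
  n=1: λ₁ = π²/1.59² - 7.44 ≈ -3.536
  n=2: λ₂ = 4π²/1.59² - 7.44 ≈ 8.176
  n=3: λ₃ = 9π²/1.59² - 7.44 ≈ 27.696
Since π²/1.59² ≈ 3.904 < 7.44, λ₁ < 0.
The n=1 mode grows fastest (−λₙ is largest for n=1) → dominates.
Asymptotic: T ~ c₁ sin(πx/1.59) e^{3.536t} (exponential growth at rate −λ₁ ≈ 3.536).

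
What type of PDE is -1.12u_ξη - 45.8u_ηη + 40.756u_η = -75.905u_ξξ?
Rewriting in standard form: 75.905u_ξξ - 1.12u_ξη - 45.8u_ηη + 40.756u_η = 0. With A = 75.905, B = -1.12, C = -45.8, the discriminant is 13907.0504. This is a hyperbolic PDE.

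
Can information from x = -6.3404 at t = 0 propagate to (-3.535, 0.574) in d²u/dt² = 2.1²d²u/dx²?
No. The domain of dependence is [-4.7404, -2.3296], and -6.3404 is outside this interval.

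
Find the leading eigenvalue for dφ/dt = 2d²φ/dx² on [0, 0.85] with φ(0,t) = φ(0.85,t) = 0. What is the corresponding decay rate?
Eigenvalues: λₙ = 2n²π²/0.85².
First three modes:
  n=1: λ₁ = 2π²/0.85² ≈ 27.321
  n=2: λ₂ = 8π²/0.85² ≈ 109.283 (4× faster decay)
  n=3: λ₃ = 18π²/0.85² ≈ 245.886 (9× faster decay)
As t → ∞, higher modes decay exponentially faster. The n=1 mode dominates: φ ~ c₁ sin(πx/0.85) e^{-λ₁t}.
Decay rate: λ₁ = 2π²/0.85² ≈ 27.321.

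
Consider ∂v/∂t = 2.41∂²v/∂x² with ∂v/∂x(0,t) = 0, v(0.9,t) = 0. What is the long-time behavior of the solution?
As t → ∞, v → 0. Heat escapes through the Dirichlet boundary.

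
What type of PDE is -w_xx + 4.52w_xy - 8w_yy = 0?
With A = -1, B = 4.52, C = -8, the discriminant is -11.5696. This is an elliptic PDE.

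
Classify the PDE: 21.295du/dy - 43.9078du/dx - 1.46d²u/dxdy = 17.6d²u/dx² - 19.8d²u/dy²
Rewriting in standard form: -17.6d²u/dx² - 1.46d²u/dxdy + 19.8d²u/dy² - 43.9078du/dx + 21.295du/dy = 0. A = -17.6, B = -1.46, C = 19.8. Discriminant B² - 4AC = 1396.0516. Since 1396.0516 > 0, hyperbolic.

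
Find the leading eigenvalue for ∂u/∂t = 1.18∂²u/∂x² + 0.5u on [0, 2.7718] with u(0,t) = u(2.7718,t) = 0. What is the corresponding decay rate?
Eigenvalues: λₙ = 1.18n²π²/2.7718² - 0.5.
First three modes:
  n=1: λ₁ = 1.18π²/2.7718² - 0.5 ≈ 1.016
  n=2: λ₂ = 4.72π²/2.7718² - 0.5 ≈ 5.563
  n=3: λ₃ = 10.62π²/2.7718² - 0.5 ≈ 13.143
Since 1.18π²/2.7718² ≈ 1.516 > 0.5, all λₙ > 0.
The n=1 mode decays slowest → dominates as t → ∞.
Asymptotic: u ~ c₁ sin(πx/2.7718) e^{-λ₁t} with decay rate λ₁ ≈ 1.016.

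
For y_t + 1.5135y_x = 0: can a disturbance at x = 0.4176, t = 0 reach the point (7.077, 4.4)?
Yes. The characteristic through (7.077, 4.4) passes through x = 0.4176.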